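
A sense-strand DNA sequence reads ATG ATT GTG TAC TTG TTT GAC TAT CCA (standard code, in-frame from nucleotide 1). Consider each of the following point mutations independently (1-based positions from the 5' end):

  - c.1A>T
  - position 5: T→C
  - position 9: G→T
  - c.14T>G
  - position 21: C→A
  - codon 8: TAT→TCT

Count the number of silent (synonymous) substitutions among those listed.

Codon 1: ATG (Met) → TTG (Leu) — missense.
Codon 2: ATT (Ile) → ACT (Thr) — missense.
Codon 3: GTG (Val) → GTT (Val) — synonymous.
Codon 5: TTG (Leu) → TGG (Trp) — missense.
Codon 7: GAC (Asp) → GAA (Glu) — missense.
Codon 8: TAT (Tyr) → TCT (Ser) — missense.
Synonymous: 1 of 6.

1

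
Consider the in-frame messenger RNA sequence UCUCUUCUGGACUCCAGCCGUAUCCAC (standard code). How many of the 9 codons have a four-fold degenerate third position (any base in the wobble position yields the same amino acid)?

Codon 1 UCU (Ser): third position 4-fold.
Codon 2 CUU (Leu): third position 4-fold.
Codon 3 CUG (Leu): third position 4-fold.
Codon 4 GAC (Asp): third position 2-fold.
Codon 5 UCC (Ser): third position 4-fold.
Codon 6 AGC (Ser): third position 2-fold.
Codon 7 CGU (Arg): third position 4-fold.
Codon 8 AUC (Ile): third position 3-fold.
Codon 9 CAC (His): third position 2-fold.
Four-fold degenerate third positions: 5.

5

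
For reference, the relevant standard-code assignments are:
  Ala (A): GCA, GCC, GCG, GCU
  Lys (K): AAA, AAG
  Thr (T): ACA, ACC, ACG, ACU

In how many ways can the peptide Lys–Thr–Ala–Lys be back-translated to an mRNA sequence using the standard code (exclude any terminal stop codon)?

Lys: 2 codons.
Thr: 4 codons.
Ala: 4 codons.
Lys: 2 codons.
2 × 4 × 4 × 2 = 64.

64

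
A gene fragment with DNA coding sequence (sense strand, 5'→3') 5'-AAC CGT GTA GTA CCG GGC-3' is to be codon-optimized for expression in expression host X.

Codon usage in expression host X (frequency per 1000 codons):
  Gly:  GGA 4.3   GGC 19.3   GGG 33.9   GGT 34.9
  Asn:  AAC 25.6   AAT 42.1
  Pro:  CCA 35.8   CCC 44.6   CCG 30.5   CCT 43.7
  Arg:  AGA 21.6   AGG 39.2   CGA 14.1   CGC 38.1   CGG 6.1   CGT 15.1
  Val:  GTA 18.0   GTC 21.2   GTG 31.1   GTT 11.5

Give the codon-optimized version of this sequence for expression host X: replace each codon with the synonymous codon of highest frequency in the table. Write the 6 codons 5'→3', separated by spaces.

Codon 1 (Asn): best is AAT at 42.1.
Codon 2 (Arg): best is AGG at 39.2.
Codon 3 (Val): best is GTG at 31.1.
Codon 4 (Val): best is GTG at 31.1.
Codon 5 (Pro): best is CCC at 44.6.
Codon 6 (Gly): best is GGT at 34.9.

AAT AGG GTG GTG CCC GGT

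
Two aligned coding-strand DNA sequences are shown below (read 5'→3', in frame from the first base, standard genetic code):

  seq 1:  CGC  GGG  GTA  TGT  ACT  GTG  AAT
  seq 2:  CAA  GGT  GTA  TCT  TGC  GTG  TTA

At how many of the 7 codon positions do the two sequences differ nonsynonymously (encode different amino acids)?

4

Codon 1: CGC Arg / CAA Gln — nonsynonymous.
Codon 2: GGG Gly / GGT Gly — synonymous.
Codon 3: GTA Val / GTA Val — identical.
Codon 4: TGT Cys / TCT Ser — nonsynonymous.
Codon 5: ACT Thr / TGC Cys — nonsynonymous.
Codon 6: GTG Val / GTG Val — identical.
Codon 7: AAT Asn / TTA Leu — nonsynonymous.
Nonsynonymous differences: 4.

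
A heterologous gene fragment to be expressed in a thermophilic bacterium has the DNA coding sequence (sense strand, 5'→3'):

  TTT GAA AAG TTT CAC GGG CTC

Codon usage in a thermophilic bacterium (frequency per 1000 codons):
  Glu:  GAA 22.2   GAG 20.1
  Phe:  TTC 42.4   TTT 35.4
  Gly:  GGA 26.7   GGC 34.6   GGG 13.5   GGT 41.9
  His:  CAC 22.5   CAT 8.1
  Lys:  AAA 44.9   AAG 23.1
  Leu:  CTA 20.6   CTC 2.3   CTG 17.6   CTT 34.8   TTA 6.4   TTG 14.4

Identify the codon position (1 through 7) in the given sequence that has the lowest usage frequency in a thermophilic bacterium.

7

Codon 1 TTT (Phe): 35.4 per 1000.
Codon 2 GAA (Glu): 22.2 per 1000.
Codon 3 AAG (Lys): 23.1 per 1000.
Codon 4 TTT (Phe): 35.4 per 1000.
Codon 5 CAC (His): 22.5 per 1000.
Codon 6 GGG (Gly): 13.5 per 1000.
Codon 7 CTC (Leu): 2.3 per 1000.
Lowest frequency is 2.3 at codon 7.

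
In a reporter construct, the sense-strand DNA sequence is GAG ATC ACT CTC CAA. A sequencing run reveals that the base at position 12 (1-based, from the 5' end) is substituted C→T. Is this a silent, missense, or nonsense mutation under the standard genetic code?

silent

Position 12 falls in codon 4: CTC → Leu.
After the substitution the codon is CTT → Leu.
Both encode Leu, so the change is synonymous.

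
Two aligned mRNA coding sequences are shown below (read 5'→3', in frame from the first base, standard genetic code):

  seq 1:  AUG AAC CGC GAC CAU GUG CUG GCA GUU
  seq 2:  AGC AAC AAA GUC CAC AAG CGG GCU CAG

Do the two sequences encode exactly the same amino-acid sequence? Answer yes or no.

Codon 1: AUG Met / AGC Ser — nonsynonymous.
Codon 2: AAC Asn / AAC Asn — identical.
Codon 3: CGC Arg / AAA Lys — nonsynonymous.
Codon 4: GAC Asp / GUC Val — nonsynonymous.
Codon 5: CAU His / CAC His — synonymous.
Codon 6: GUG Val / AAG Lys — nonsynonymous.
Codon 7: CUG Leu / CGG Arg — nonsynonymous.
Codon 8: GCA Ala / GCU Ala — synonymous.
Codon 9: GUU Val / CAG Gln — nonsynonymous.
Nonsynonymous differences: 6 → different protein.

no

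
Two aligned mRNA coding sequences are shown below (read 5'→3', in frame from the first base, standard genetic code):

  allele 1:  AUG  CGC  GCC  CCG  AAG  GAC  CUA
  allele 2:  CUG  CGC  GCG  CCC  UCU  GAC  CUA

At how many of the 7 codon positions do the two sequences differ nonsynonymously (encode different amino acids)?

2

Codon 1: AUG Met / CUG Leu — nonsynonymous.
Codon 2: CGC Arg / CGC Arg — identical.
Codon 3: GCC Ala / GCG Ala — synonymous.
Codon 4: CCG Pro / CCC Pro — synonymous.
Codon 5: AAG Lys / UCU Ser — nonsynonymous.
Codon 6: GAC Asp / GAC Asp — identical.
Codon 7: CUA Leu / CUA Leu — identical.
Nonsynonymous differences: 2.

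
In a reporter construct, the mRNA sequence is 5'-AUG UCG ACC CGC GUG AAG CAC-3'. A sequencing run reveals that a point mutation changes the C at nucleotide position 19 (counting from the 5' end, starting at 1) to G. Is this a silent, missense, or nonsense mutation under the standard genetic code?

missense

Position 19 falls in codon 7: CAC → His.
After the substitution the codon is GAC → Asp.
His ≠ Asp, so this is a missense mutation.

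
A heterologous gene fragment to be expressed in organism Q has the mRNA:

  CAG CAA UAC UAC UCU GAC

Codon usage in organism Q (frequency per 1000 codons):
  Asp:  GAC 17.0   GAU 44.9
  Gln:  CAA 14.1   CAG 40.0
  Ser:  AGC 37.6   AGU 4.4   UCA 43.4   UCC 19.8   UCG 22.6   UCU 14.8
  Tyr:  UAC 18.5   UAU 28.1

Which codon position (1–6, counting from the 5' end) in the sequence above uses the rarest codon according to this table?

Codon 1 CAG (Gln): 40.0 per 1000.
Codon 2 CAA (Gln): 14.1 per 1000.
Codon 3 UAC (Tyr): 18.5 per 1000.
Codon 4 UAC (Tyr): 18.5 per 1000.
Codon 5 UCU (Ser): 14.8 per 1000.
Codon 6 GAC (Asp): 17.0 per 1000.
Lowest frequency is 14.1 at codon 2.

2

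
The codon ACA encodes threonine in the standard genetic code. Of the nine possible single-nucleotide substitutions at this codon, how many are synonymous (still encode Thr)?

Position 1: none → 0 synonymous.
Position 2: none → 0 synonymous.
Position 3: ACU, ACC, ACG → 3 synonymous.
Total: 0 + 0 + 3 = 3.

3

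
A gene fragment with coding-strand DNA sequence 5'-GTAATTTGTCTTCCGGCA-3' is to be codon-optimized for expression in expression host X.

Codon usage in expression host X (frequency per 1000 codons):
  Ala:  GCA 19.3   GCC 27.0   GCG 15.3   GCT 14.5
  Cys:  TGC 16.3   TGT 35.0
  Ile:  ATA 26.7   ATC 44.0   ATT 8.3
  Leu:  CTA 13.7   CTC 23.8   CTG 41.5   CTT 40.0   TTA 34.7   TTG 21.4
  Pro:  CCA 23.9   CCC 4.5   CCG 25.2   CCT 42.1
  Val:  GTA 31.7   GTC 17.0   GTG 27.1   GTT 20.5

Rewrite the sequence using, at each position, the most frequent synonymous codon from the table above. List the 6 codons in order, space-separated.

Codon 1 (Val): best is GTA at 31.7.
Codon 2 (Ile): best is ATC at 44.0.
Codon 3 (Cys): best is TGT at 35.0.
Codon 4 (Leu): best is CTG at 41.5.
Codon 5 (Pro): best is CCT at 42.1.
Codon 6 (Ala): best is GCC at 27.0.

GTA ATC TGT CTG CCT GCC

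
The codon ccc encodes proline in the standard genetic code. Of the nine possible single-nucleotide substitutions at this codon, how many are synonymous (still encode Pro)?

Position 1: none → 0 synonymous.
Position 2: none → 0 synonymous.
Position 3: CCU, CCA, CCG → 3 synonymous.
Total: 0 + 0 + 3 = 3.

3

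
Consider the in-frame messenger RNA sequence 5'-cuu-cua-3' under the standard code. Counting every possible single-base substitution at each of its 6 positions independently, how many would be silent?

Codon 1 (CUU, Leu): 3 synonymous substitutions.
Codon 2 (CUA, Leu): 4 synonymous substitutions.
Total: 3 + 4 = 7.

7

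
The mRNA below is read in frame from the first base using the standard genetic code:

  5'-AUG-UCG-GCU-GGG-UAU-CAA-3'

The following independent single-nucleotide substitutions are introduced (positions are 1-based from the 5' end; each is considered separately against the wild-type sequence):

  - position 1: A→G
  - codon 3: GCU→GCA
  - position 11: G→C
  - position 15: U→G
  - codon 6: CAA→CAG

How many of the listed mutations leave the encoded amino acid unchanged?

2

Codon 1: AUG (Met) → GUG (Val) — missense.
Codon 3: GCU (Ala) → GCA (Ala) — synonymous.
Codon 4: GGG (Gly) → GCG (Ala) — missense.
Codon 5: UAU (Tyr) → UAG (Stop) — nonsense.
Codon 6: CAA (Gln) → CAG (Gln) — synonymous.
Synonymous: 2 of 5.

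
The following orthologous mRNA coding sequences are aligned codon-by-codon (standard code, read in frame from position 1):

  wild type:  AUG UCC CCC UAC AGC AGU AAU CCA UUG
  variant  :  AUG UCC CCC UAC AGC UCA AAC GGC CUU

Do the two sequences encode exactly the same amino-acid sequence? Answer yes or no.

Codon 1: AUG Met / AUG Met — identical.
Codon 2: UCC Ser / UCC Ser — identical.
Codon 3: CCC Pro / CCC Pro — identical.
Codon 4: UAC Tyr / UAC Tyr — identical.
Codon 5: AGC Ser / AGC Ser — identical.
Codon 6: AGU Ser / UCA Ser — synonymous.
Codon 7: AAU Asn / AAC Asn — synonymous.
Codon 8: CCA Pro / GGC Gly — nonsynonymous.
Codon 9: UUG Leu / CUU Leu — synonymous.
Nonsynonymous differences: 1 → different protein.

no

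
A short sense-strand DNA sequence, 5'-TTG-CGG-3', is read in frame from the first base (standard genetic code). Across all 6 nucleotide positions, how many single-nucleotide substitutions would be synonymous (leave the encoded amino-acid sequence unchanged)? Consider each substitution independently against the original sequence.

6

Codon 1 (TTG, Leu): 2 synonymous substitutions.
Codon 2 (CGG, Arg): 4 synonymous substitutions.
Total: 2 + 4 = 6.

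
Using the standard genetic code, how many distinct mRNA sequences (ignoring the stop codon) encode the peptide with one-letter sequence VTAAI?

Val: 4 codons.
Thr: 4 codons.
Ala: 4 codons.
Ala: 4 codons.
Ile: 3 codons.
4 × 4 × 4 × 4 × 3 = 768.

768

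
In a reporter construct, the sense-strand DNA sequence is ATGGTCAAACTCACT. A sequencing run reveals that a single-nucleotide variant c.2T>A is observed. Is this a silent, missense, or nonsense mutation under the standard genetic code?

missense

Position 2 falls in codon 1: ATG → Met.
After the substitution the codon is AAG → Lys.
Met ≠ Lys, so this is a missense mutation.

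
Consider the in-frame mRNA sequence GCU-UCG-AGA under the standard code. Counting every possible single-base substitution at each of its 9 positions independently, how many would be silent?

8

Codon 1 (GCU, Ala): 3 synonymous substitutions.
Codon 2 (UCG, Ser): 3 synonymous substitutions.
Codon 3 (AGA, Arg): 2 synonymous substitutions.
Total: 3 + 3 + 2 = 8.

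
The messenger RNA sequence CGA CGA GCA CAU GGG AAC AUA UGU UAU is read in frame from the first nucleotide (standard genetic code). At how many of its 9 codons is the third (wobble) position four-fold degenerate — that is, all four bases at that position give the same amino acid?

4

Codon 1 CGA (Arg): third position 4-fold.
Codon 2 CGA (Arg): third position 4-fold.
Codon 3 GCA (Ala): third position 4-fold.
Codon 4 CAU (His): third position 2-fold.
Codon 5 GGG (Gly): third position 4-fold.
Codon 6 AAC (Asn): third position 2-fold.
Codon 7 AUA (Ile): third position 3-fold.
Codon 8 UGU (Cys): third position 2-fold.
Codon 9 UAU (Tyr): third position 2-fold.
Four-fold degenerate third positions: 4.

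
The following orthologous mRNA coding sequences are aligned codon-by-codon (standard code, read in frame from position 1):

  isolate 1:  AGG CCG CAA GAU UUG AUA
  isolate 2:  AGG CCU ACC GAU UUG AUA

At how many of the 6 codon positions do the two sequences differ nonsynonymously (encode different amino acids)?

Codon 1: AGG Arg / AGG Arg — identical.
Codon 2: CCG Pro / CCU Pro — synonymous.
Codon 3: CAA Gln / ACC Thr — nonsynonymous.
Codon 4: GAU Asp / GAU Asp — identical.
Codon 5: UUG Leu / UUG Leu — identical.
Codon 6: AUA Ile / AUA Ile — identical.
Nonsynonymous differences: 1.

1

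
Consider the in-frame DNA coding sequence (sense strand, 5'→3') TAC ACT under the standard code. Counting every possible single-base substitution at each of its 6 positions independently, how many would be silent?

Codon 1 (TAC, Tyr): 1 synonymous substitution.
Codon 2 (ACT, Thr): 3 synonymous substitutions.
Total: 1 + 3 = 4.

4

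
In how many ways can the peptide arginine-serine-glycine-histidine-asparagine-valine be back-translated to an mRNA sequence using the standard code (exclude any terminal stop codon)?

2304

Arg: 6 codons.
Ser: 6 codons.
Gly: 4 codons.
His: 2 codons.
Asn: 2 codons.
Val: 4 codons.
6 × 6 × 4 × 2 × 2 × 4 = 2304.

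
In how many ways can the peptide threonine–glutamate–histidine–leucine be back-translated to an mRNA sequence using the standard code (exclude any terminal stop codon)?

96

Thr: 4 codons.
Glu: 2 codons.
His: 2 codons.
Leu: 6 codons.
4 × 2 × 2 × 6 = 96.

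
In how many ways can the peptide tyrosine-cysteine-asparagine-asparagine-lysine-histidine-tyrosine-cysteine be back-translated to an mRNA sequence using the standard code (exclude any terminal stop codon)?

256

Tyr: 2 codons.
Cys: 2 codons.
Asn: 2 codons.
Asn: 2 codons.
Lys: 2 codons.
His: 2 codons.
Tyr: 2 codons.
Cys: 2 codons.
2 × 2 × 2 × 2 × 2 × 2 × 2 × 2 = 256.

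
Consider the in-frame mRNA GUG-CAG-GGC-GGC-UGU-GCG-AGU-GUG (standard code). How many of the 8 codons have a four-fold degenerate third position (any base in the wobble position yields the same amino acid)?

Codon 1 GUG (Val): third position 4-fold.
Codon 2 CAG (Gln): third position 2-fold.
Codon 3 GGC (Gly): third position 4-fold.
Codon 4 GGC (Gly): third position 4-fold.
Codon 5 UGU (Cys): third position 2-fold.
Codon 6 GCG (Ala): third position 4-fold.
Codon 7 AGU (Ser): third position 2-fold.
Codon 8 GUG (Val): third position 4-fold.
Four-fold degenerate third positions: 5.

5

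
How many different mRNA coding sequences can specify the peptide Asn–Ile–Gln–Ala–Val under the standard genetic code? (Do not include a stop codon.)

Asn: 2 codons.
Ile: 3 codons.
Gln: 2 codons.
Ala: 4 codons.
Val: 4 codons.
2 × 3 × 2 × 4 × 4 = 192.

192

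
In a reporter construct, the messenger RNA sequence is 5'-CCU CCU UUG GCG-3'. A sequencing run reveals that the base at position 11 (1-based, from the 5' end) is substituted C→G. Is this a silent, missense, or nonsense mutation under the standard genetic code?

Position 11 falls in codon 4: GCG → Ala.
After the substitution the codon is GGG → Gly.
Ala ≠ Gly, so this is a missense mutation.

missense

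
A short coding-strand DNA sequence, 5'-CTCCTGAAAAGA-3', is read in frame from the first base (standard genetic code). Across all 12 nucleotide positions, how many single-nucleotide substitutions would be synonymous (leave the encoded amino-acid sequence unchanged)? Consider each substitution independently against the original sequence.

Codon 1 (CTC, Leu): 3 synonymous substitutions.
Codon 2 (CTG, Leu): 4 synonymous substitutions.
Codon 3 (AAA, Lys): 1 synonymous substitution.
Codon 4 (AGA, Arg): 2 synonymous substitutions.
Total: 3 + 4 + 1 + 2 = 10.

10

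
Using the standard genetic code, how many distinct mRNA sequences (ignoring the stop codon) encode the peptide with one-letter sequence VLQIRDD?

Val: 4 codons.
Leu: 6 codons.
Gln: 2 codons.
Ile: 3 codons.
Arg: 6 codons.
Asp: 2 codons.
Asp: 2 codons.
4 × 6 × 2 × 3 × 6 × 2 × 2 = 3456.

3456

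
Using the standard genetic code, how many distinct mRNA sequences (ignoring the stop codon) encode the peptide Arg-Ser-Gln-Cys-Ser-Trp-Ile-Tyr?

Arg: 6 codons.
Ser: 6 codons.
Gln: 2 codons.
Cys: 2 codons.
Ser: 6 codons.
Trp: 1 codon.
Ile: 3 codons.
Tyr: 2 codons.
6 × 6 × 2 × 2 × 6 × 1 × 3 × 2 = 5184.

5184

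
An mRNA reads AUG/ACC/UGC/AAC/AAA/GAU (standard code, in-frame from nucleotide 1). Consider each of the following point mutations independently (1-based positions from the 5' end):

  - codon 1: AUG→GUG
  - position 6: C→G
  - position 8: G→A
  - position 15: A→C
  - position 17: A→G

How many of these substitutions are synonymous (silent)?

Codon 1: AUG (Met) → GUG (Val) — missense.
Codon 2: ACC (Thr) → ACG (Thr) — synonymous.
Codon 3: UGC (Cys) → UAC (Tyr) — missense.
Codon 5: AAA (Lys) → AAC (Asn) — missense.
Codon 6: GAU (Asp) → GGU (Gly) — missense.
Synonymous: 1 of 5.

1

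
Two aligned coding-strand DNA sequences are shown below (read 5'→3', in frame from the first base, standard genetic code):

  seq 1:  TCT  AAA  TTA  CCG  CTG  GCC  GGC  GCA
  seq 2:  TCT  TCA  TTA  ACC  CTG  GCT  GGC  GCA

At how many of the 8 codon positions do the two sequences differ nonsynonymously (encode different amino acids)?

2

Codon 1: TCT Ser / TCT Ser — identical.
Codon 2: AAA Lys / TCA Ser — nonsynonymous.
Codon 3: TTA Leu / TTA Leu — identical.
Codon 4: CCG Pro / ACC Thr — nonsynonymous.
Codon 5: CTG Leu / CTG Leu — identical.
Codon 6: GCC Ala / GCT Ala — synonymous.
Codon 7: GGC Gly / GGC Gly — identical.
Codon 8: GCA Ala / GCA Ala — identical.
Nonsynonymous differences: 2.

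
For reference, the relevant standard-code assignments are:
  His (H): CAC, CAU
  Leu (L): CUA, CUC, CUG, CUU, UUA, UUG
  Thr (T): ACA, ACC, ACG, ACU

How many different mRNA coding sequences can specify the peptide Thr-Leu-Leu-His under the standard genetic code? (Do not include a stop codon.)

Thr: 4 codons.
Leu: 6 codons.
Leu: 6 codons.
His: 2 codons.
4 × 6 × 6 × 2 = 288.

288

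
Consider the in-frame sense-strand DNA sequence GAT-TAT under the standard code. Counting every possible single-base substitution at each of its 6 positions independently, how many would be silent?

Codon 1 (GAT, Asp): 1 synonymous substitution.
Codon 2 (TAT, Tyr): 1 synonymous substitution.
Total: 1 + 1 = 2.

2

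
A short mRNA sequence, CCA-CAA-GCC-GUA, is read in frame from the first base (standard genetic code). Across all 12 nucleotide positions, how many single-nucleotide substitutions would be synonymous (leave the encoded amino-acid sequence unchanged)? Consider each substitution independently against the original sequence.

10

Codon 1 (CCA, Pro): 3 synonymous substitutions.
Codon 2 (CAA, Gln): 1 synonymous substitution.
Codon 3 (GCC, Ala): 3 synonymous substitutions.
Codon 4 (GUA, Val): 3 synonymous substitutions.
Total: 3 + 1 + 3 + 3 = 10.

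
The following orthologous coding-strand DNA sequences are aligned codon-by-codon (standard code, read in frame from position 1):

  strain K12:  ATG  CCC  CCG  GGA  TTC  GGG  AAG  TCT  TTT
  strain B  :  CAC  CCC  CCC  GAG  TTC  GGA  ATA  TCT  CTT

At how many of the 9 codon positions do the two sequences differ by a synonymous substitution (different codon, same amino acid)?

2

Codon 1: ATG Met / CAC His — nonsynonymous.
Codon 2: CCC Pro / CCC Pro — identical.
Codon 3: CCG Pro / CCC Pro — synonymous.
Codon 4: GGA Gly / GAG Glu — nonsynonymous.
Codon 5: TTC Phe / TTC Phe — identical.
Codon 6: GGG Gly / GGA Gly — synonymous.
Codon 7: AAG Lys / ATA Ile — nonsynonymous.
Codon 8: TCT Ser / TCT Ser — identical.
Codon 9: TTT Phe / CTT Leu — nonsynonymous.
Synonymous differences: 2.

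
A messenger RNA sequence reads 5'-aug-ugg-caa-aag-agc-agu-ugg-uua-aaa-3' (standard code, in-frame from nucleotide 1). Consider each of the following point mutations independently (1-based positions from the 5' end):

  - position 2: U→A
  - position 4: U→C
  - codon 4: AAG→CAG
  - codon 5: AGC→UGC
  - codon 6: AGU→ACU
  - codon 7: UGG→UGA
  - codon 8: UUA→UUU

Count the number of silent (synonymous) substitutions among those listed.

Codon 1: AUG (Met) → AAG (Lys) — missense.
Codon 2: UGG (Trp) → CGG (Arg) — missense.
Codon 4: AAG (Lys) → CAG (Gln) — missense.
Codon 5: AGC (Ser) → UGC (Cys) — missense.
Codon 6: AGU (Ser) → ACU (Thr) — missense.
Codon 7: UGG (Trp) → UGA (Stop) — nonsense.
Codon 8: UUA (Leu) → UUU (Phe) — missense.
Synonymous: 0 of 7.

0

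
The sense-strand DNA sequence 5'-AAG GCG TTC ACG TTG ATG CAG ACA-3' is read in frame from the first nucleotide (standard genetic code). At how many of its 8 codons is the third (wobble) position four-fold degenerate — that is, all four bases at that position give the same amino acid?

3

Codon 1 AAG (Lys): third position 2-fold.
Codon 2 GCG (Ala): third position 4-fold.
Codon 3 TTC (Phe): third position 2-fold.
Codon 4 ACG (Thr): third position 4-fold.
Codon 5 TTG (Leu): third position 2-fold.
Codon 6 ATG (Met): third position 1-fold.
Codon 7 CAG (Gln): third position 2-fold.
Codon 8 ACA (Thr): third position 4-fold.
Four-fold degenerate third positions: 3.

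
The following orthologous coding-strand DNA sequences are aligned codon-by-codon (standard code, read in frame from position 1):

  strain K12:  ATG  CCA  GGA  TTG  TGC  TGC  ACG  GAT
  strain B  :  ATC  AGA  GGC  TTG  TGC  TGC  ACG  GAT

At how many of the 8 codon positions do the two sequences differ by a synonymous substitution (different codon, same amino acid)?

Codon 1: ATG Met / ATC Ile — nonsynonymous.
Codon 2: CCA Pro / AGA Arg — nonsynonymous.
Codon 3: GGA Gly / GGC Gly — synonymous.
Codon 4: TTG Leu / TTG Leu — identical.
Codon 5: TGC Cys / TGC Cys — identical.
Codon 6: TGC Cys / TGC Cys — identical.
Codon 7: ACG Thr / ACG Thr — identical.
Codon 8: GAT Asp / GAT Asp — identical.
Synonymous differences: 1.

1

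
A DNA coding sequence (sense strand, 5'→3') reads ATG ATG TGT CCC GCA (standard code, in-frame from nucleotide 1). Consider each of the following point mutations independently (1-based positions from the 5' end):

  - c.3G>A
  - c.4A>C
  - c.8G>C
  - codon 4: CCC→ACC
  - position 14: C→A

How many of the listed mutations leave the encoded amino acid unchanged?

0

Codon 1: ATG (Met) → ATA (Ile) — missense.
Codon 2: ATG (Met) → CTG (Leu) — missense.
Codon 3: TGT (Cys) → TCT (Ser) — missense.
Codon 4: CCC (Pro) → ACC (Thr) — missense.
Codon 5: GCA (Ala) → GAA (Glu) — missense.
Synonymous: 0 of 5.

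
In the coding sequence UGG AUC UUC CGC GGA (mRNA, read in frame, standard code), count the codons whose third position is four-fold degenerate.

Codon 1 UGG (Trp): third position 1-fold.
Codon 2 AUC (Ile): third position 3-fold.
Codon 3 UUC (Phe): third position 2-fold.
Codon 4 CGC (Arg): third position 4-fold.
Codon 5 GGA (Gly): third position 4-fold.
Four-fold degenerate third positions: 2.

2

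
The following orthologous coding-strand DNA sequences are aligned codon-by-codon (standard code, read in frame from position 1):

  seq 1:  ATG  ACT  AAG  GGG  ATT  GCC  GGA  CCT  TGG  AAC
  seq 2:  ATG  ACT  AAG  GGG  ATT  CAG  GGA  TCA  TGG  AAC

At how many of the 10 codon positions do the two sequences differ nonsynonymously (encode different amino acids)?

Codon 1: ATG Met / ATG Met — identical.
Codon 2: ACT Thr / ACT Thr — identical.
Codon 3: AAG Lys / AAG Lys — identical.
Codon 4: GGG Gly / GGG Gly — identical.
Codon 5: ATT Ile / ATT Ile — identical.
Codon 6: GCC Ala / CAG Gln — nonsynonymous.
Codon 7: GGA Gly / GGA Gly — identical.
Codon 8: CCT Pro / TCA Ser — nonsynonymous.
Codon 9: TGG Trp / TGG Trp — identical.
Codon 10: AAC Asn / AAC Asn — identical.
Nonsynonymous differences: 2.

2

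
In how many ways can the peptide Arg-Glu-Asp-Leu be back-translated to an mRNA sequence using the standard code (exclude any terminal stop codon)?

144

Arg: 6 codons.
Glu: 2 codons.
Asp: 2 codons.
Leu: 6 codons.
6 × 2 × 2 × 6 = 144.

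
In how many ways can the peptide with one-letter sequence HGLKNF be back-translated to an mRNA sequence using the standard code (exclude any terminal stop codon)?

384

His: 2 codons.
Gly: 4 codons.
Leu: 6 codons.
Lys: 2 codons.
Asn: 2 codons.
Phe: 2 codons.
2 × 4 × 6 × 2 × 2 × 2 = 384.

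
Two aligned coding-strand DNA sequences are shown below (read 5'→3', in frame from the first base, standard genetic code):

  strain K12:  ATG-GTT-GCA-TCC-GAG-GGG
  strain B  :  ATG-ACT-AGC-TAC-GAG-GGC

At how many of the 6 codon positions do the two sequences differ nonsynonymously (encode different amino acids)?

3

Codon 1: ATG Met / ATG Met — identical.
Codon 2: GTT Val / ACT Thr — nonsynonymous.
Codon 3: GCA Ala / AGC Ser — nonsynonymous.
Codon 4: TCC Ser / TAC Tyr — nonsynonymous.
Codon 5: GAG Glu / GAG Glu — identical.
Codon 6: GGG Gly / GGC Gly — synonymous.
Nonsynonymous differences: 3.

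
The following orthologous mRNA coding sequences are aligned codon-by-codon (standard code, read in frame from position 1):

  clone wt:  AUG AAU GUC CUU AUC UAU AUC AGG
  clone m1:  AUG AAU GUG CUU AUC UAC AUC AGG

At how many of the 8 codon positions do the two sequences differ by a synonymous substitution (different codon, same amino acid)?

2

Codon 1: AUG Met / AUG Met — identical.
Codon 2: AAU Asn / AAU Asn — identical.
Codon 3: GUC Val / GUG Val — synonymous.
Codon 4: CUU Leu / CUU Leu — identical.
Codon 5: AUC Ile / AUC Ile — identical.
Codon 6: UAU Tyr / UAC Tyr — synonymous.
Codon 7: AUC Ile / AUC Ile — identical.
Codon 8: AGG Arg / AGG Arg — identical.
Synonymous differences: 2.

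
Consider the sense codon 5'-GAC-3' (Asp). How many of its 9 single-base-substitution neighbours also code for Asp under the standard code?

Position 1: none → 0 synonymous.
Position 2: none → 0 synonymous.
Position 3: GAU → 1 synonymous.
Total: 0 + 0 + 1 = 1.

1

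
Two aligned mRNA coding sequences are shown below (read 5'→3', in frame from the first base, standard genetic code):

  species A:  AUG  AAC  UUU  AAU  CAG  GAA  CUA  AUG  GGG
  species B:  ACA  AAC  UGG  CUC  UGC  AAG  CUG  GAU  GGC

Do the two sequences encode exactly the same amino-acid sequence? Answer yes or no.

Codon 1: AUG Met / ACA Thr — nonsynonymous.
Codon 2: AAC Asn / AAC Asn — identical.
Codon 3: UUU Phe / UGG Trp — nonsynonymous.
Codon 4: AAU Asn / CUC Leu — nonsynonymous.
Codon 5: CAG Gln / UGC Cys — nonsynonymous.
Codon 6: GAA Glu / AAG Lys — nonsynonymous.
Codon 7: CUA Leu / CUG Leu — synonymous.
Codon 8: AUG Met / GAU Asp — nonsynonymous.
Codon 9: GGG Gly / GGC Gly — synonymous.
Nonsynonymous differences: 6 → different protein.

no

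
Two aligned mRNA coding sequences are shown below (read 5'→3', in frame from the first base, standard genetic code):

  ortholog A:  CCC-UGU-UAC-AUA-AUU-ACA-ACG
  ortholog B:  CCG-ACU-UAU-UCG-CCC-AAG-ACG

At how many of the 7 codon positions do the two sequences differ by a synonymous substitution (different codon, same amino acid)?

2

Codon 1: CCC Pro / CCG Pro — synonymous.
Codon 2: UGU Cys / ACU Thr — nonsynonymous.
Codon 3: UAC Tyr / UAU Tyr — synonymous.
Codon 4: AUA Ile / UCG Ser — nonsynonymous.
Codon 5: AUU Ile / CCC Pro — nonsynonymous.
Codon 6: ACA Thr / AAG Lys — nonsynonymous.
Codon 7: ACG Thr / ACG Thr — identical.
Synonymous differences: 2.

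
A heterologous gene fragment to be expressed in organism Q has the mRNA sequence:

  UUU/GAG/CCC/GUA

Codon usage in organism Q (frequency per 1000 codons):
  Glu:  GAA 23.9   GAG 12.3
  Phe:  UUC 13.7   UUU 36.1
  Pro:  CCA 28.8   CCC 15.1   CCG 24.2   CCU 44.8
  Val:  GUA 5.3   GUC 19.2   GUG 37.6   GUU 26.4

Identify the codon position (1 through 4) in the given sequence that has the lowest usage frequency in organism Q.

Codon 1 UUU (Phe): 36.1 per 1000.
Codon 2 GAG (Glu): 12.3 per 1000.
Codon 3 CCC (Pro): 15.1 per 1000.
Codon 4 GUA (Val): 5.3 per 1000.
Lowest frequency is 5.3 at codon 4.

4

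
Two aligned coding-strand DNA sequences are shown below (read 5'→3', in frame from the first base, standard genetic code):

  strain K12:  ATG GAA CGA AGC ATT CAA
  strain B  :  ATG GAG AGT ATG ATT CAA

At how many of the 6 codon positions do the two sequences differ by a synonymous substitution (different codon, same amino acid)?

Codon 1: ATG Met / ATG Met — identical.
Codon 2: GAA Glu / GAG Glu — synonymous.
Codon 3: CGA Arg / AGT Ser — nonsynonymous.
Codon 4: AGC Ser / ATG Met — nonsynonymous.
Codon 5: ATT Ile / ATT Ile — identical.
Codon 6: CAA Gln / CAA Gln — identical.
Synonymous differences: 1.

1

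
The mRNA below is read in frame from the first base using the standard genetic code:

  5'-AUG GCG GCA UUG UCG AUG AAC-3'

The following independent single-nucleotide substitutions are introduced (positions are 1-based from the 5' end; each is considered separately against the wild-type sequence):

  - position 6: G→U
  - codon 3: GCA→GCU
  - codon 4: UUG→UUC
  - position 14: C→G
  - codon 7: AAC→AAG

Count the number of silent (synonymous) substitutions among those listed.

Codon 2: GCG (Ala) → GCU (Ala) — synonymous.
Codon 3: GCA (Ala) → GCU (Ala) — synonymous.
Codon 4: UUG (Leu) → UUC (Phe) — missense.
Codon 5: UCG (Ser) → UGG (Trp) — missense.
Codon 7: AAC (Asn) → AAG (Lys) — missense.
Synonymous: 2 of 5.

2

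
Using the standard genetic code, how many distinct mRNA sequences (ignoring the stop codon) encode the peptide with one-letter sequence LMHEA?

Leu: 6 codons.
Met: 1 codon.
His: 2 codons.
Glu: 2 codons.
Ala: 4 codons.
6 × 1 × 2 × 2 × 4 = 96.

96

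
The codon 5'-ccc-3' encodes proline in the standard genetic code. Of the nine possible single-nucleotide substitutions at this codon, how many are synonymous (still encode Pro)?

Position 1: none → 0 synonymous.
Position 2: none → 0 synonymous.
Position 3: CCU, CCA, CCG → 3 synonymous.
Total: 0 + 0 + 3 = 3.

3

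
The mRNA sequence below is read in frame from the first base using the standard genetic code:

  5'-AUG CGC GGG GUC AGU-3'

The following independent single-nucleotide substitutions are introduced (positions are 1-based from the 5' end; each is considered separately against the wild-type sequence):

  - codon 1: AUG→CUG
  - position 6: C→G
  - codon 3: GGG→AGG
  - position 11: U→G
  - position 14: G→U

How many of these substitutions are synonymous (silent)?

1

Codon 1: AUG (Met) → CUG (Leu) — missense.
Codon 2: CGC (Arg) → CGG (Arg) — synonymous.
Codon 3: GGG (Gly) → AGG (Arg) — missense.
Codon 4: GUC (Val) → GGC (Gly) — missense.
Codon 5: AGU (Ser) → AUU (Ile) — missense.
Synonymous: 1 of 5.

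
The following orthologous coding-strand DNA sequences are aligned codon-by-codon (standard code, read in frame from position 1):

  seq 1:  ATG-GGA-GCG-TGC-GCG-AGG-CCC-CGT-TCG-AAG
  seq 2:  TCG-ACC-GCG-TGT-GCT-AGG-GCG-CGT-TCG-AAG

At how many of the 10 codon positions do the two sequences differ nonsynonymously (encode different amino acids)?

Codon 1: ATG Met / TCG Ser — nonsynonymous.
Codon 2: GGA Gly / ACC Thr — nonsynonymous.
Codon 3: GCG Ala / GCG Ala — identical.
Codon 4: TGC Cys / TGT Cys — synonymous.
Codon 5: GCG Ala / GCT Ala — synonymous.
Codon 6: AGG Arg / AGG Arg — identical.
Codon 7: CCC Pro / GCG Ala — nonsynonymous.
Codon 8: CGT Arg / CGT Arg — identical.
Codon 9: TCG Ser / TCG Ser — identical.
Codon 10: AAG Lys / AAG Lys — identical.
Nonsynonymous differences: 3.

3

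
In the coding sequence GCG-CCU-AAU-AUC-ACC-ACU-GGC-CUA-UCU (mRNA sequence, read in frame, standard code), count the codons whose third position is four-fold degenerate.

7

Codon 1 GCG (Ala): third position 4-fold.
Codon 2 CCU (Pro): third position 4-fold.
Codon 3 AAU (Asn): third position 2-fold.
Codon 4 AUC (Ile): third position 3-fold.
Codon 5 ACC (Thr): third position 4-fold.
Codon 6 ACU (Thr): third position 4-fold.
Codon 7 GGC (Gly): third position 4-fold.
Codon 8 CUA (Leu): third position 4-fold.
Codon 9 UCU (Ser): third position 4-fold.
Four-fold degenerate third positions: 7.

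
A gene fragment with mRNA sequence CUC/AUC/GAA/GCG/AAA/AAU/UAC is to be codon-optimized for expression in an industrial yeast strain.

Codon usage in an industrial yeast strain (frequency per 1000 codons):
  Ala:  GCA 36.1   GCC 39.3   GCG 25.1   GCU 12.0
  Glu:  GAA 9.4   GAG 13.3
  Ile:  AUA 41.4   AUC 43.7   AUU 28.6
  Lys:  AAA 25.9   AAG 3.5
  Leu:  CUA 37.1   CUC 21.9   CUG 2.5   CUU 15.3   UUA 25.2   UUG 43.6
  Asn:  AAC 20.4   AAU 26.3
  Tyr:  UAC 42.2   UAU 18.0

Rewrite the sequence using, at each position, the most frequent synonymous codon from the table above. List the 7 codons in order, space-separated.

Codon 1 (Leu): best is UUG at 43.6.
Codon 2 (Ile): best is AUC at 43.7.
Codon 3 (Glu): best is GAG at 13.3.
Codon 4 (Ala): best is GCC at 39.3.
Codon 5 (Lys): best is AAA at 25.9.
Codon 6 (Asn): best is AAU at 26.3.
Codon 7 (Tyr): best is UAC at 42.2.

UUG AUC GAG GCC AAA AAU UAC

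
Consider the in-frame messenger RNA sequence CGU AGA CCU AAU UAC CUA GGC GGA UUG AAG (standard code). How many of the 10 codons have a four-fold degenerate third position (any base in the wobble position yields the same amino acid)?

Codon 1 CGU (Arg): third position 4-fold.
Codon 2 AGA (Arg): third position 2-fold.
Codon 3 CCU (Pro): third position 4-fold.
Codon 4 AAU (Asn): third position 2-fold.
Codon 5 UAC (Tyr): third position 2-fold.
Codon 6 CUA (Leu): third position 4-fold.
Codon 7 GGC (Gly): third position 4-fold.
Codon 8 GGA (Gly): third position 4-fold.
Codon 9 UUG (Leu): third position 2-fold.
Codon 10 AAG (Lys): third position 2-fold.
Four-fold degenerate third positions: 5.

5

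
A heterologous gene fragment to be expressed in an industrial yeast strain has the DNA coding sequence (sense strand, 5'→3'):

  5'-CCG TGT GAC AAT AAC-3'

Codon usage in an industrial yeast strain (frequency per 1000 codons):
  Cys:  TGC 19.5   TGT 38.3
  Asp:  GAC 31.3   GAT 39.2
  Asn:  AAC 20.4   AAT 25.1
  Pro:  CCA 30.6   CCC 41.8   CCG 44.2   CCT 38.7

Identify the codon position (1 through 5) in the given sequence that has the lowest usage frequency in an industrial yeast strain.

Codon 1 CCG (Pro): 44.2 per 1000.
Codon 2 TGT (Cys): 38.3 per 1000.
Codon 3 GAC (Asp): 31.3 per 1000.
Codon 4 AAT (Asn): 25.1 per 1000.
Codon 5 AAC (Asn): 20.4 per 1000.
Lowest frequency is 20.4 at codon 5.

5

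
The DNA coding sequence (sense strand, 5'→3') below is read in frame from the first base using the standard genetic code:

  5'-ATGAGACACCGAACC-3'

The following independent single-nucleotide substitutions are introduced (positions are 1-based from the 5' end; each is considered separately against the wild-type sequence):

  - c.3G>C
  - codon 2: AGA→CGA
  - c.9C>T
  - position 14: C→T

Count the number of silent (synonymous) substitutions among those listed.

Codon 1: ATG (Met) → ATC (Ile) — missense.
Codon 2: AGA (Arg) → CGA (Arg) — synonymous.
Codon 3: CAC (His) → CAT (His) — synonymous.
Codon 5: ACC (Thr) → ATC (Ile) — missense.
Synonymous: 2 of 4.

2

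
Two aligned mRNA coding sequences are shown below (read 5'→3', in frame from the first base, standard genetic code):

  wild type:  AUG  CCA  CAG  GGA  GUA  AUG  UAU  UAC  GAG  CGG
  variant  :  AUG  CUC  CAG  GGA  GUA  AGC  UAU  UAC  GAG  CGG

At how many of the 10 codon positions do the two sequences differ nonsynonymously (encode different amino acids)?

2

Codon 1: AUG Met / AUG Met — identical.
Codon 2: CCA Pro / CUC Leu — nonsynonymous.
Codon 3: CAG Gln / CAG Gln — identical.
Codon 4: GGA Gly / GGA Gly — identical.
Codon 5: GUA Val / GUA Val — identical.
Codon 6: AUG Met / AGC Ser — nonsynonymous.
Codon 7: UAU Tyr / UAU Tyr — identical.
Codon 8: UAC Tyr / UAC Tyr — identical.
Codon 9: GAG Glu / GAG Glu — identical.
Codon 10: CGG Arg / CGG Arg — identical.
Nonsynonymous differences: 2.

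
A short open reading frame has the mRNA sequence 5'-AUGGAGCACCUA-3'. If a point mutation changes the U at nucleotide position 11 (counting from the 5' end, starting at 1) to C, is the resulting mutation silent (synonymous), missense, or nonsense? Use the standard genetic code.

missense

Position 11 falls in codon 4: CUA → Leu.
After the substitution the codon is CCA → Pro.
Leu ≠ Pro, so this is a missense mutation.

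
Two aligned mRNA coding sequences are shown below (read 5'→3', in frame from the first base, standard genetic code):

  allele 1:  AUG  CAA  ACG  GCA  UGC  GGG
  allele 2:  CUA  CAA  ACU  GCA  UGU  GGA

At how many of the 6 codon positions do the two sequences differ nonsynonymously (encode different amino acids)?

Codon 1: AUG Met / CUA Leu — nonsynonymous.
Codon 2: CAA Gln / CAA Gln — identical.
Codon 3: ACG Thr / ACU Thr — synonymous.
Codon 4: GCA Ala / GCA Ala — identical.
Codon 5: UGC Cys / UGU Cys — synonymous.
Codon 6: GGG Gly / GGA Gly — synonymous.
Nonsynonymous differences: 1.

1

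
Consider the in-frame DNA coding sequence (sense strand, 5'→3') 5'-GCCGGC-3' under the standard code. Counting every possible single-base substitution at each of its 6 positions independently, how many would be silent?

6

Codon 1 (GCC, Ala): 3 synonymous substitutions.
Codon 2 (GGC, Gly): 3 synonymous substitutions.
Total: 3 + 3 = 6.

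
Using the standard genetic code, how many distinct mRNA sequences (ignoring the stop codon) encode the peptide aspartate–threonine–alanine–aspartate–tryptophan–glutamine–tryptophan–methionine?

Asp: 2 codons.
Thr: 4 codons.
Ala: 4 codons.
Asp: 2 codons.
Trp: 1 codon.
Gln: 2 codons.
Trp: 1 codon.
Met: 1 codon.
2 × 4 × 4 × 2 × 1 × 2 × 1 × 1 = 128.

128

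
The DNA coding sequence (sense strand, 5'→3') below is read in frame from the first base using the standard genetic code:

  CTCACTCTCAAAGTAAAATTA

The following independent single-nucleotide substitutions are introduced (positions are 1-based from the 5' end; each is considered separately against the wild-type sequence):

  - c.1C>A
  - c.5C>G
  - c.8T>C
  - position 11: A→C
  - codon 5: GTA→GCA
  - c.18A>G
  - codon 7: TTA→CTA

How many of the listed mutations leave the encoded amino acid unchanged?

Codon 1: CTC (Leu) → ATC (Ile) — missense.
Codon 2: ACT (Thr) → AGT (Ser) — missense.
Codon 3: CTC (Leu) → CCC (Pro) — missense.
Codon 4: AAA (Lys) → ACA (Thr) — missense.
Codon 5: GTA (Val) → GCA (Ala) — missense.
Codon 6: AAA (Lys) → AAG (Lys) — synonymous.
Codon 7: TTA (Leu) → CTA (Leu) — synonymous.
Synonymous: 2 of 7.

2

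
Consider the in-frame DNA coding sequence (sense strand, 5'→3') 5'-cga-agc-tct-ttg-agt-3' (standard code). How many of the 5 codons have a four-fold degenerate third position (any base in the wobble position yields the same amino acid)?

Codon 1 CGA (Arg): third position 4-fold.
Codon 2 AGC (Ser): third position 2-fold.
Codon 3 TCT (Ser): third position 4-fold.
Codon 4 TTG (Leu): third position 2-fold.
Codon 5 AGT (Ser): third position 2-fold.
Four-fold degenerate third positions: 2.

2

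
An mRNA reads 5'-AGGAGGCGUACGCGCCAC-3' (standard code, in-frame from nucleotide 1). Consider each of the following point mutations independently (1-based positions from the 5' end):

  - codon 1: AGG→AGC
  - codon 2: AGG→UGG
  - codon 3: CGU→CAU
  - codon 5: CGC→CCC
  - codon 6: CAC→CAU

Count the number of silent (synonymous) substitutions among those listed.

Codon 1: AGG (Arg) → AGC (Ser) — missense.
Codon 2: AGG (Arg) → UGG (Trp) — missense.
Codon 3: CGU (Arg) → CAU (His) — missense.
Codon 5: CGC (Arg) → CCC (Pro) — missense.
Codon 6: CAC (His) → CAU (His) — synonymous.
Synonymous: 1 of 5.

1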